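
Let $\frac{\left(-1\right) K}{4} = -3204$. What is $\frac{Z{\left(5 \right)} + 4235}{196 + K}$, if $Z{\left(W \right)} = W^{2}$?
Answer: $\frac{1065}{3253} \approx 0.32739$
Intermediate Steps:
$K = 12816$ ($K = \left(-4\right) \left(-3204\right) = 12816$)
$\frac{Z{\left(5 \right)} + 4235}{196 + K} = \frac{5^{2} + 4235}{196 + 12816} = \frac{25 + 4235}{13012} = 4260 \cdot \frac{1}{13012} = \frac{1065}{3253}$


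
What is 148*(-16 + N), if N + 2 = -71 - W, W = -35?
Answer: -7992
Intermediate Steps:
N = -38 (N = -2 + (-71 - 1*(-35)) = -2 + (-71 + 35) = -2 - 36 = -38)
148*(-16 + N) = 148*(-16 - 38) = 148*(-54) = -7992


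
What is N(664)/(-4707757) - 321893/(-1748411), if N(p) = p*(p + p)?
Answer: -26340808511/8231094124127 ≈ -0.0032002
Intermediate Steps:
N(p) = 2*p**2 (N(p) = p*(2*p) = 2*p**2)
N(664)/(-4707757) - 321893/(-1748411) = (2*664**2)/(-4707757) - 321893/(-1748411) = (2*440896)*(-1/4707757) - 321893*(-1/1748411) = 881792*(-1/4707757) + 321893/1748411 = -881792/4707757 + 321893/1748411 = -26340808511/8231094124127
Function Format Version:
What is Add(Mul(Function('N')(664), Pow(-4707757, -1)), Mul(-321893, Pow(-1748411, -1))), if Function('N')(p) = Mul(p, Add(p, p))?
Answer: Rational(-26340808511, 8231094124127) ≈ -0.0032002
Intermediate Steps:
Function('N')(p) = Mul(2, Pow(p, 2)) (Function('N')(p) = Mul(p, Mul(2, p)) = Mul(2, Pow(p, 2)))
Add(Mul(Function('N')(664), Pow(-4707757, -1)), Mul(-321893, Pow(-1748411, -1))) = Add(Mul(Mul(2, Pow(664, 2)), Pow(-4707757, -1)), Mul(-321893, Pow(-1748411, -1))) = Add(Mul(Mul(2, 440896), Rational(-1, 4707757)), Mul(-321893, Rational(-1, 1748411))) = Add(Mul(881792, Rational(-1, 4707757)), Rational(321893, 1748411)) = Add(Rational(-881792, 4707757), Rational(321893, 1748411)) = Rational(-26340808511, 8231094124127)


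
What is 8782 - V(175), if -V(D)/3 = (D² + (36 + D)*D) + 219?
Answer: 212089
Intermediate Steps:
V(D) = -657 - 3*D² - 3*D*(36 + D) (V(D) = -3*((D² + (36 + D)*D) + 219) = -3*((D² + D*(36 + D)) + 219) = -3*(219 + D² + D*(36 + D)) = -657 - 3*D² - 3*D*(36 + D))
8782 - V(175) = 8782 - (-657 - 108*175 - 6*175²) = 8782 - (-657 - 18900 - 6*30625) = 8782 - (-657 - 18900 - 183750) = 8782 - 1*(-203307) = 8782 + 203307 = 212089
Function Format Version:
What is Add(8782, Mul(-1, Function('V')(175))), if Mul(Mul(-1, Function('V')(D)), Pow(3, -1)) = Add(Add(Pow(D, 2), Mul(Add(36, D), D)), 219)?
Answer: 212089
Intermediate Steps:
Function('V')(D) = Add(-657, Mul(-3, Pow(D, 2)), Mul(-3, D, Add(36, D))) (Function('V')(D) = Mul(-3, Add(Add(Pow(D, 2), Mul(Add(36, D), D)), 219)) = Mul(-3, Add(Add(Pow(D, 2), Mul(D, Add(36, D))), 219)) = Mul(-3, Add(219, Pow(D, 2), Mul(D, Add(36, D)))) = Add(-657, Mul(-3, Pow(D, 2)), Mul(-3, D, Add(36, D))))
Add(8782, Mul(-1, Function('V')(175))) = Add(8782, Mul(-1, Add(-657, Mul(-108, 175), Mul(-6, Pow(175, 2))))) = Add(8782, Mul(-1, Add(-657, -18900, Mul(-6, 30625)))) = Add(8782, Mul(-1, Add(-657, -18900, -183750))) = Add(8782, Mul(-1, -203307)) = Add(8782, 203307) = 212089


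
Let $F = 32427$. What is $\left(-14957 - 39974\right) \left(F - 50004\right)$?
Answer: $965522187$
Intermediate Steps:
$\left(-14957 - 39974\right) \left(F - 50004\right) = \left(-14957 - 39974\right) \left(32427 - 50004\right) = \left(-54931\right) \left(-17577\right) = 965522187$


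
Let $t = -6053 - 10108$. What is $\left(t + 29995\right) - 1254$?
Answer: $12580$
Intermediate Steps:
$t = -16161$
$\left(t + 29995\right) - 1254 = \left(-16161 + 29995\right) - 1254 = 13834 - 1254 = 12580$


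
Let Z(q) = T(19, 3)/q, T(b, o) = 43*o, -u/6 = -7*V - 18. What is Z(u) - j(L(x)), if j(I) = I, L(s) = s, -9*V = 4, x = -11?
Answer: 3335/268 ≈ 12.444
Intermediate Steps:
V = -4/9 (V = -⅑*4 = -4/9 ≈ -0.44444)
u = 268/3 (u = -6*(-7*(-4/9) - 18) = -6*(28/9 - 18) = -6*(-134/9) = 268/3 ≈ 89.333)
Z(q) = 129/q (Z(q) = (43*3)/q = 129/q)
Z(u) - j(L(x)) = 129/(268/3) - 1*(-11) = 129*(3/268) + 11 = 387/268 + 11 = 3335/268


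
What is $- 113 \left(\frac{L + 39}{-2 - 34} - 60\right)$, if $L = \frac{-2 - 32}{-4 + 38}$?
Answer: $\frac{124187}{18} \approx 6899.3$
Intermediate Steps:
$L = -1$ ($L = - \frac{34}{34} = \left(-34\right) \frac{1}{34} = -1$)
$- 113 \left(\frac{L + 39}{-2 - 34} - 60\right) = - 113 \left(\frac{-1 + 39}{-2 - 34} - 60\right) = - 113 \left(\frac{38}{-36} - 60\right) = - 113 \left(38 \left(- \frac{1}{36}\right) - 60\right) = - 113 \left(- \frac{19}{18} - 60\right) = \left(-113\right) \left(- \frac{1099}{18}\right) = \frac{124187}{18}$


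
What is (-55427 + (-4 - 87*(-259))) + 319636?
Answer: 286738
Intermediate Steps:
(-55427 + (-4 - 87*(-259))) + 319636 = (-55427 + (-4 + 22533)) + 319636 = (-55427 + 22529) + 319636 = -32898 + 319636 = 286738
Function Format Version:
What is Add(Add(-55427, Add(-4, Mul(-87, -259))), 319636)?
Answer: 286738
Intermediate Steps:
Add(Add(-55427, Add(-4, Mul(-87, -259))), 319636) = Add(Add(-55427, Add(-4, 22533)), 319636) = Add(Add(-55427, 22529), 319636) = Add(-32898, 319636) = 286738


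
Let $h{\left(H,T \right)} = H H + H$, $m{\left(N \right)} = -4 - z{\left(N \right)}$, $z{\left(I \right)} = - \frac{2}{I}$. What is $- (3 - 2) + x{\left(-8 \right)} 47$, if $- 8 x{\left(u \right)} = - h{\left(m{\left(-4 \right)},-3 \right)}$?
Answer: $\frac{2929}{32} \approx 91.531$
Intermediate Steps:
$m{\left(N \right)} = -4 + \frac{2}{N}$ ($m{\left(N \right)} = -4 - - \frac{2}{N} = -4 + \frac{2}{N}$)
$h{\left(H,T \right)} = H + H^{2}$ ($h{\left(H,T \right)} = H^{2} + H = H + H^{2}$)
$x{\left(u \right)} = \frac{63}{32}$ ($x{\left(u \right)} = - \frac{\left(-1\right) \left(-4 + \frac{2}{-4}\right) \left(1 - \left(4 - \frac{2}{-4}\right)\right)}{8} = - \frac{\left(-1\right) \left(-4 + 2 \left(- \frac{1}{4}\right)\right) \left(1 + \left(-4 + 2 \left(- \frac{1}{4}\right)\right)\right)}{8} = - \frac{\left(-1\right) \left(-4 - \frac{1}{2}\right) \left(1 - \frac{9}{2}\right)}{8} = - \frac{\left(-1\right) \left(- \frac{9 \left(1 - \frac{9}{2}\right)}{2}\right)}{8} = - \frac{\left(-1\right) \left(\left(- \frac{9}{2}\right) \left(- \frac{7}{2}\right)\right)}{8} = - \frac{\left(-1\right) \frac{63}{4}}{8} = \left(- \frac{1}{8}\right) \left(- \frac{63}{4}\right) = \frac{63}{32}$)
$- (3 - 2) + x{\left(-8 \right)} 47 = - (3 - 2) + \frac{63}{32} \cdot 47 = \left(-1\right) 1 + \frac{2961}{32} = -1 + \frac{2961}{32} = \frac{2929}{32}$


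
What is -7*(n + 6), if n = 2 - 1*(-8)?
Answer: -112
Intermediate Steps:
n = 10 (n = 2 + 8 = 10)
-7*(n + 6) = -7*(10 + 6) = -7*16 = -112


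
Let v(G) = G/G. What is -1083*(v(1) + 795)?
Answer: -862068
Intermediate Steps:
v(G) = 1
-1083*(v(1) + 795) = -1083*(1 + 795) = -1083*796 = -862068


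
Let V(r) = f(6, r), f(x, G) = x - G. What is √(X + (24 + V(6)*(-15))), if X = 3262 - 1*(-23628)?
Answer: √26914 ≈ 164.05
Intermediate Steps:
V(r) = 6 - r
X = 26890 (X = 3262 + 23628 = 26890)
√(X + (24 + V(6)*(-15))) = √(26890 + (24 + (6 - 1*6)*(-15))) = √(26890 + (24 + (6 - 6)*(-15))) = √(26890 + (24 + 0*(-15))) = √(26890 + (24 + 0)) = √(26890 + 24) = √26914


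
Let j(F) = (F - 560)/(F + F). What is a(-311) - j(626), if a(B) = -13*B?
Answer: 2530885/626 ≈ 4042.9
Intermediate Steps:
j(F) = (-560 + F)/(2*F) (j(F) = (-560 + F)/((2*F)) = (-560 + F)*(1/(2*F)) = (-560 + F)/(2*F))
a(-311) - j(626) = -13*(-311) - (-560 + 626)/(2*626) = 4043 - 66/(2*626) = 4043 - 1*33/626 = 4043 - 33/626 = 2530885/626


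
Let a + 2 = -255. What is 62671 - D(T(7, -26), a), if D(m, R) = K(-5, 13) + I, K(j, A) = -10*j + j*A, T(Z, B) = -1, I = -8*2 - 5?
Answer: 62707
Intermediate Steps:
a = -257 (a = -2 - 255 = -257)
I = -21 (I = -16 - 5 = -21)
K(j, A) = -10*j + A*j
D(m, R) = -36 (D(m, R) = -5*(-10 + 13) - 21 = -5*3 - 21 = -15 - 21 = -36)
62671 - D(T(7, -26), a) = 62671 - 1*(-36) = 62671 + 36 = 62707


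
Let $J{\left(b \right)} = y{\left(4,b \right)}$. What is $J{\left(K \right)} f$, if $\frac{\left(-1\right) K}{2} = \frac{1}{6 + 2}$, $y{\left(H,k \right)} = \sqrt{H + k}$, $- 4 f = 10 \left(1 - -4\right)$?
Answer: $- \frac{25 \sqrt{15}}{4} \approx -24.206$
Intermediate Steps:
$f = - \frac{25}{2}$ ($f = - \frac{10 \left(1 - -4\right)}{4} = - \frac{10 \left(1 + 4\right)}{4} = - \frac{10 \cdot 5}{4} = \left(- \frac{1}{4}\right) 50 = - \frac{25}{2} \approx -12.5$)
$K = - \frac{1}{4}$ ($K = - \frac{2}{6 + 2} = - \frac{2}{8} = \left(-2\right) \frac{1}{8} = - \frac{1}{4} \approx -0.25$)
$J{\left(b \right)} = \sqrt{4 + b}$
$J{\left(K \right)} f = \sqrt{4 - \frac{1}{4}} \left(- \frac{25}{2}\right) = \sqrt{\frac{15}{4}} \left(- \frac{25}{2}\right) = \frac{\sqrt{15}}{2} \left(- \frac{25}{2}\right) = - \frac{25 \sqrt{15}}{4}$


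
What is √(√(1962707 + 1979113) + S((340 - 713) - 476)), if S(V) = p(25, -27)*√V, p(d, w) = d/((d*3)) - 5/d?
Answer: √(1350*√109495 + 30*I*√849)/15 ≈ 44.558 + 0.043595*I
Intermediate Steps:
p(d, w) = ⅓ - 5/d (p(d, w) = d/((3*d)) - 5/d = d*(1/(3*d)) - 5/d = ⅓ - 5/d)
S(V) = 2*√V/15 (S(V) = ((⅓)*(-15 + 25)/25)*√V = ((⅓)*(1/25)*10)*√V = 2*√V/15)
√(√(1962707 + 1979113) + S((340 - 713) - 476)) = √(√(1962707 + 1979113) + 2*√((340 - 713) - 476)/15) = √(√3941820 + 2*√(-373 - 476)/15) = √(6*√109495 + 2*√(-849)/15) = √(6*√109495 + 2*(I*√849)/15) = √(6*√109495 + 2*I*√849/15)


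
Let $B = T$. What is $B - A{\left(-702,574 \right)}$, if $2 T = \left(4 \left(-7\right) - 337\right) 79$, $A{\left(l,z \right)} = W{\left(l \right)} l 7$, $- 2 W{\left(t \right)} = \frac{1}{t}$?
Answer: $-14414$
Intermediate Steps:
$W{\left(t \right)} = - \frac{1}{2 t}$
$A{\left(l,z \right)} = - \frac{7}{2}$ ($A{\left(l,z \right)} = - \frac{1}{2 l} l 7 = \left(- \frac{1}{2}\right) 7 = - \frac{7}{2}$)
$T = - \frac{28835}{2}$ ($T = \frac{\left(4 \left(-7\right) - 337\right) 79}{2} = \frac{\left(-28 - 337\right) 79}{2} = \frac{\left(-365\right) 79}{2} = \frac{1}{2} \left(-28835\right) = - \frac{28835}{2} \approx -14418.0$)
$B = - \frac{28835}{2} \approx -14418.0$
$B - A{\left(-702,574 \right)} = - \frac{28835}{2} - - \frac{7}{2} = - \frac{28835}{2} + \frac{7}{2} = -14414$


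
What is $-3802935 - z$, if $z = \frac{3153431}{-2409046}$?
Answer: $- \frac{9161442196579}{2409046} \approx -3.8029 \cdot 10^{6}$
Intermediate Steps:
$z = - \frac{3153431}{2409046}$ ($z = 3153431 \left(- \frac{1}{2409046}\right) = - \frac{3153431}{2409046} \approx -1.309$)
$-3802935 - z = -3802935 - - \frac{3153431}{2409046} = -3802935 + \frac{3153431}{2409046} = - \frac{9161442196579}{2409046}$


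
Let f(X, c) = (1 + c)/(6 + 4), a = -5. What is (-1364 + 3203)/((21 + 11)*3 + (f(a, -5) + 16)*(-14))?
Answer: -3065/204 ≈ -15.025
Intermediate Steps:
f(X, c) = ⅒ + c/10 (f(X, c) = (1 + c)/10 = (1 + c)*(⅒) = ⅒ + c/10)
(-1364 + 3203)/((21 + 11)*3 + (f(a, -5) + 16)*(-14)) = (-1364 + 3203)/((21 + 11)*3 + ((⅒ + (⅒)*(-5)) + 16)*(-14)) = 1839/(32*3 + ((⅒ - ½) + 16)*(-14)) = 1839/(96 + (-⅖ + 16)*(-14)) = 1839/(96 + (78/5)*(-14)) = 1839/(96 - 1092/5) = 1839/(-612/5) = 1839*(-5/612) = -3065/204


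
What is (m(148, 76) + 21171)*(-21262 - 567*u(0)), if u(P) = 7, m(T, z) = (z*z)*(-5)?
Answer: 194505779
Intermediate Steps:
m(T, z) = -5*z² (m(T, z) = z²*(-5) = -5*z²)
(m(148, 76) + 21171)*(-21262 - 567*u(0)) = (-5*76² + 21171)*(-21262 - 567*7) = (-5*5776 + 21171)*(-21262 - 3969) = (-28880 + 21171)*(-25231) = -7709*(-25231) = 194505779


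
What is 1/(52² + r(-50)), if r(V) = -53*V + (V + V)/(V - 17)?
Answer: 67/358818 ≈ 0.00018672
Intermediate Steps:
r(V) = -53*V + 2*V/(-17 + V) (r(V) = -53*V + (2*V)/(-17 + V) = -53*V + 2*V/(-17 + V))
1/(52² + r(-50)) = 1/(52² - 50*(903 - 53*(-50))/(-17 - 50)) = 1/(2704 - 50*(903 + 2650)/(-67)) = 1/(2704 - 50*(-1/67)*3553) = 1/(2704 + 177650/67) = 1/(358818/67) = 67/358818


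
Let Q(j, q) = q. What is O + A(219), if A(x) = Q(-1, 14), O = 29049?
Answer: 29063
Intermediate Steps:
A(x) = 14
O + A(219) = 29049 + 14 = 29063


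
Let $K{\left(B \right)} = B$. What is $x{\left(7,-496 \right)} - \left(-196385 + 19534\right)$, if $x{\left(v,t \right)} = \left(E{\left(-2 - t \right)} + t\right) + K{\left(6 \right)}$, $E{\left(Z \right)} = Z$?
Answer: $176855$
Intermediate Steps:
$x{\left(v,t \right)} = 4$ ($x{\left(v,t \right)} = \left(\left(-2 - t\right) + t\right) + 6 = -2 + 6 = 4$)
$x{\left(7,-496 \right)} - \left(-196385 + 19534\right) = 4 - \left(-196385 + 19534\right) = 4 - -176851 = 4 + 176851 = 176855$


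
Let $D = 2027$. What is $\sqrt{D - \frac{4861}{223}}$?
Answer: $\frac{2 \sqrt{24929170}}{223} \approx 44.779$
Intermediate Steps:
$\sqrt{D - \frac{4861}{223}} = \sqrt{2027 - \frac{4861}{223}} = \sqrt{\frac{447160}{223}} = \frac{2 \sqrt{24929170}}{223}$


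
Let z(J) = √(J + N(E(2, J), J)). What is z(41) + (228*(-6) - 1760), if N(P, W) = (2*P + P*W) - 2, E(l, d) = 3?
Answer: -3128 + 2*√42 ≈ -3115.0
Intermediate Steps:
N(P, W) = -2 + 2*P + P*W
z(J) = √(4 + 4*J) (z(J) = √(J + (-2 + 2*3 + 3*J)) = √(J + (-2 + 6 + 3*J)) = √(J + (4 + 3*J)) = √(4 + 4*J))
z(41) + (228*(-6) - 1760) = 2*√(1 + 41) + (228*(-6) - 1760) = 2*√42 + (-1368 - 1760) = 2*√42 - 3128 = -3128 + 2*√42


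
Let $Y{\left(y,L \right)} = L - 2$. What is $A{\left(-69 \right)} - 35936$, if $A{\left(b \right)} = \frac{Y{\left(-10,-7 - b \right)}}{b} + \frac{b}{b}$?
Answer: $- \frac{826525}{23} \approx -35936.0$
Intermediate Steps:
$Y{\left(y,L \right)} = -2 + L$
$A{\left(b \right)} = 1 + \frac{-9 - b}{b}$ ($A{\left(b \right)} = \frac{-2 - \left(7 + b\right)}{b} + \frac{b}{b} = \frac{-9 - b}{b} + 1 = 1 + \frac{-9 - b}{b}$)
$A{\left(-69 \right)} - 35936 = - \frac{9}{-69} - 35936 = \left(-9\right) \left(- \frac{1}{69}\right) - 35936 = \frac{3}{23} - 35936 = - \frac{826525}{23}$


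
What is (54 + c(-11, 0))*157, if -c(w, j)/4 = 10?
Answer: 2198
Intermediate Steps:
c(w, j) = -40 (c(w, j) = -4*10 = -40)
(54 + c(-11, 0))*157 = (54 - 40)*157 = 14*157 = 2198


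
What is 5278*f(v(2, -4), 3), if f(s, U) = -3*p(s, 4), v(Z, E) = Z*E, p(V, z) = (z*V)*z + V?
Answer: 2153424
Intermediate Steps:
p(V, z) = V + V*z² (p(V, z) = (V*z)*z + V = V*z² + V = V + V*z²)
v(Z, E) = E*Z
f(s, U) = -51*s (f(s, U) = -3*s*(1 + 4²) = -3*s*(1 + 16) = -3*s*17 = -51*s)
5278*f(v(2, -4), 3) = 5278*(-(-204)*2) = 5278*(-51*(-8)) = 5278*408 = 2153424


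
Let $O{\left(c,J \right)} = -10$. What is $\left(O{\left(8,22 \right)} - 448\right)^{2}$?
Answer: $209764$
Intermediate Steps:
$\left(O{\left(8,22 \right)} - 448\right)^{2} = \left(-10 - 448\right)^{2} = \left(-458\right)^{2} = 209764$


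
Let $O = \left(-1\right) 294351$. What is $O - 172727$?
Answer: $-467078$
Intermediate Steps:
$O = -294351$
$O - 172727 = -294351 - 172727 = -467078$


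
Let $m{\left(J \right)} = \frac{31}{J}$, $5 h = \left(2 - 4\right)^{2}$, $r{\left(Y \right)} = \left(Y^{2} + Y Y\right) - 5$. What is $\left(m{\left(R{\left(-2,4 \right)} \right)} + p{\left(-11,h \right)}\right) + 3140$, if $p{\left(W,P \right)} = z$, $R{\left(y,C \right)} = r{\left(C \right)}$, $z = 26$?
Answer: $\frac{85513}{27} \approx 3167.1$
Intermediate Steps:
$r{\left(Y \right)} = -5 + 2 Y^{2}$ ($r{\left(Y \right)} = \left(Y^{2} + Y^{2}\right) - 5 = 2 Y^{2} - 5 = -5 + 2 Y^{2}$)
$R{\left(y,C \right)} = -5 + 2 C^{2}$
$h = \frac{4}{5}$ ($h = \frac{\left(2 - 4\right)^{2}}{5} = \frac{\left(-2\right)^{2}}{5} = \frac{1}{5} \cdot 4 = \frac{4}{5} \approx 0.8$)
$p{\left(W,P \right)} = 26$
$\left(m{\left(R{\left(-2,4 \right)} \right)} + p{\left(-11,h \right)}\right) + 3140 = \left(\frac{31}{-5 + 2 \cdot 4^{2}} + 26\right) + 3140 = \left(\frac{31}{-5 + 2 \cdot 16} + 26\right) + 3140 = \left(\frac{31}{-5 + 32} + 26\right) + 3140 = \left(\frac{31}{27} + 26\right) + 3140 = \frac{733}{27} + 3140 = \frac{85513}{27}$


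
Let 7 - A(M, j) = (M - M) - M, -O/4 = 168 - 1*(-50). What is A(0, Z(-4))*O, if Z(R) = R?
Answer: -6104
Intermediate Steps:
O = -872 (O = -4*(168 - 1*(-50)) = -4*(168 + 50) = -4*218 = -872)
A(M, j) = 7 + M (A(M, j) = 7 - ((M - M) - M) = 7 - (0 - M) = 7 - (-1)*M = 7 + M)
A(0, Z(-4))*O = (7 + 0)*(-872) = 7*(-872) = -6104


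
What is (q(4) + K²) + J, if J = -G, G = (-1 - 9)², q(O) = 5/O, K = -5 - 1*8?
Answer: 281/4 ≈ 70.250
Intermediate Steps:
K = -13 (K = -5 - 8 = -13)
G = 100 (G = (-10)² = 100)
J = -100 (J = -1*100 = -100)
(q(4) + K²) + J = (5/4 + (-13)²) - 100 = (5*(¼) + 169) - 100 = (5/4 + 169) - 100 = 681/4 - 100 = 281/4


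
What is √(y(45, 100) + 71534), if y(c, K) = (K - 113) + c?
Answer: √71566 ≈ 267.52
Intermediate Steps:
y(c, K) = -113 + K + c (y(c, K) = (-113 + K) + c = -113 + K + c)
√(y(45, 100) + 71534) = √((-113 + 100 + 45) + 71534) = √(32 + 71534) = √71566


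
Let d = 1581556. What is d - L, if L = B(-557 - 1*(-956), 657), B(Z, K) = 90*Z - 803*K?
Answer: 2073217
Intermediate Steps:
B(Z, K) = -803*K + 90*Z
L = -491661 (L = -803*657 + 90*(-557 - 1*(-956)) = -527571 + 90*(-557 + 956) = -527571 + 90*399 = -527571 + 35910 = -491661)
d - L = 1581556 - 1*(-491661) = 1581556 + 491661 = 2073217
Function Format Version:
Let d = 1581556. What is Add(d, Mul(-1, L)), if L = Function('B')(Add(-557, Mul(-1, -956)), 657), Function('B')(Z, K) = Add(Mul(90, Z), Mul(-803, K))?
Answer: 2073217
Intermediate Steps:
Function('B')(Z, K) = Add(Mul(-803, K), Mul(90, Z))
L = -491661 (L = Add(Mul(-803, 657), Mul(90, Add(-557, Mul(-1, -956)))) = Add(-527571, Mul(90, Add(-557, 956))) = Add(-527571, Mul(90, 399)) = Add(-527571, 35910) = -491661)
Add(d, Mul(-1, L)) = Add(1581556, Mul(-1, -491661)) = Add(1581556, 491661) = 2073217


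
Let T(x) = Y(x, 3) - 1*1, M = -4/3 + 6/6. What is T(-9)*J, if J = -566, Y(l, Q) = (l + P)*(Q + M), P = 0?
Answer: 14150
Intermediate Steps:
M = -⅓ (M = -4*⅓ + 6*(⅙) = -4/3 + 1 = -⅓ ≈ -0.33333)
Y(l, Q) = l*(-⅓ + Q) (Y(l, Q) = (l + 0)*(Q - ⅓) = l*(-⅓ + Q))
T(x) = -1 + 8*x/3 (T(x) = x*(-⅓ + 3) - 1*1 = x*(8/3) - 1 = 8*x/3 - 1 = -1 + 8*x/3)
T(-9)*J = (-1 + (8/3)*(-9))*(-566) = (-1 - 24)*(-566) = -25*(-566) = 14150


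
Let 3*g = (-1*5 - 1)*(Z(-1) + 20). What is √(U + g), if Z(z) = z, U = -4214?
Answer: 2*I*√1063 ≈ 65.207*I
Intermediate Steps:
g = -38 (g = ((-1*5 - 1)*(-1 + 20))/3 = ((-5 - 1)*19)/3 = (-6*19)/3 = (⅓)*(-114) = -38)
√(U + g) = √(-4214 - 38) = √(-4252) = 2*I*√1063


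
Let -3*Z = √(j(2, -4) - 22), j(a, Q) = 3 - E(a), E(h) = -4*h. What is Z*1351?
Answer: -1351*I*√11/3 ≈ -1493.6*I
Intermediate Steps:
j(a, Q) = 3 + 4*a (j(a, Q) = 3 - (-4)*a = 3 + 4*a)
Z = -I*√11/3 (Z = -√((3 + 4*2) - 22)/3 = -√((3 + 8) - 22)/3 = -√(11 - 22)/3 = -I*√11/3 ≈ -1.1055*I)
Z*1351 = -I*√11/3*1351 = -1351*I*√11/3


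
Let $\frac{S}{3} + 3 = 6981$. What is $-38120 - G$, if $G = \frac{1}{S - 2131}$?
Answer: $- \frac{716770361}{18803} \approx -38120.0$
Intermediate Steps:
$S = 20934$ ($S = -9 + 3 \cdot 6981 = -9 + 20943 = 20934$)
$G = \frac{1}{18803}$ ($G = \frac{1}{20934 - 2131} = \frac{1}{18803} \approx 5.3183 \cdot 10^{-5}$)
$-38120 - G = -38120 - \frac{1}{18803} = - \frac{716770361}{18803}$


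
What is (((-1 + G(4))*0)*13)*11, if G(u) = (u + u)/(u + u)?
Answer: 0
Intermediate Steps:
G(u) = 1 (G(u) = (2*u)/((2*u)) = (2*u)*(1/(2*u)) = 1)
(((-1 + G(4))*0)*13)*11 = (((-1 + 1)*0)*13)*11 = ((0*0)*13)*11 = (0*13)*11 = 0*11 = 0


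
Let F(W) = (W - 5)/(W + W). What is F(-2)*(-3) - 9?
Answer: -57/4 ≈ -14.250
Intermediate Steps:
F(W) = (-5 + W)/(2*W) (F(W) = (-5 + W)/((2*W)) = (-5 + W)*(1/(2*W)) = (-5 + W)/(2*W))
F(-2)*(-3) - 9 = ((1/2)*(-5 - 2)/(-2))*(-3) - 9 = ((1/2)*(-1/2)*(-7))*(-3) - 9 = (7/4)*(-3) - 9 = -21/4 - 9 = -57/4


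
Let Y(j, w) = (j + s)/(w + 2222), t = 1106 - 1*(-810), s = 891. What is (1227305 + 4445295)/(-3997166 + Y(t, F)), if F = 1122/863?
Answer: -10884063000800/7669391959087 ≈ -1.4192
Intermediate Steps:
F = 1122/863 (F = 1122*(1/863) = 1122/863 ≈ 1.3001)
t = 1916 (t = 1106 + 810 = 1916)
Y(j, w) = (891 + j)/(2222 + w) (Y(j, w) = (j + 891)/(w + 2222) = (891 + j)/(2222 + w))
(1227305 + 4445295)/(-3997166 + Y(t, F)) = (1227305 + 4445295)/(-3997166 + (891 + 1916)/(2222 + 1122/863)) = 5672600/(-3997166 + 2807/(1918708/863)) = 5672600/(-3997166 + (863/1918708)*2807) = 5672600/(-3997166 + 2422441/1918708) = 5672600/(-7669391959087/1918708) = 5672600*(-1918708/7669391959087) = -10884063000800/7669391959087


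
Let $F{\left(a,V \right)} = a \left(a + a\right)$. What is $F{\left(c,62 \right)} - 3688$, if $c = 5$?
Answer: $-3638$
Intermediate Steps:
$F{\left(a,V \right)} = 2 a^{2}$ ($F{\left(a,V \right)} = a 2 a = 2 a^{2}$)
$F{\left(c,62 \right)} - 3688 = 2 \cdot 5^{2} - 3688 = 2 \cdot 25 - 3688 = 50 - 3688 = -3638$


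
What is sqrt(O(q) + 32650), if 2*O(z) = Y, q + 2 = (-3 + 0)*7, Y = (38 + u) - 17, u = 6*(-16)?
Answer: 5*sqrt(5218)/2 ≈ 180.59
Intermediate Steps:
u = -96
Y = -75 (Y = (38 - 96) - 17 = -58 - 17 = -75)
q = -23 (q = -2 + (-3 + 0)*7 = -2 - 3*7 = -2 - 21 = -23)
O(z) = -75/2 (O(z) = (1/2)*(-75) = -75/2)
sqrt(O(q) + 32650) = sqrt(-75/2 + 32650) = sqrt(65225/2) = 5*sqrt(5218)/2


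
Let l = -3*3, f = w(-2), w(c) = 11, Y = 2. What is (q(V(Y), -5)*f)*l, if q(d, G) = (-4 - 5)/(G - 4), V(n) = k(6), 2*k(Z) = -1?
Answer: -99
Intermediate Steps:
k(Z) = -½ (k(Z) = (½)*(-1) = -½)
V(n) = -½
f = 11
q(d, G) = -9/(-4 + G)
l = -9
(q(V(Y), -5)*f)*l = (-9/(-4 - 5)*11)*(-9) = (-9/(-9)*11)*(-9) = (-9*(-⅑)*11)*(-9) = (1*11)*(-9) = 11*(-9) = -99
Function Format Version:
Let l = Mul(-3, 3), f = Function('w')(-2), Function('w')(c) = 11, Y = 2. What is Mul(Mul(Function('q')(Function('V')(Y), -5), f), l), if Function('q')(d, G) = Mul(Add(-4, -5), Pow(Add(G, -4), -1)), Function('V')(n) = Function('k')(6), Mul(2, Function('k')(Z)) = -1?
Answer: -99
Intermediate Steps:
Function('k')(Z) = Rational(-1, 2) (Function('k')(Z) = Mul(Rational(1, 2), -1) = Rational(-1, 2))
Function('V')(n) = Rational(-1, 2)
f = 11
Function('q')(d, G) = Mul(-9, Pow(Add(-4, G), -1))
l = -9
Mul(Mul(Function('q')(Function('V')(Y), -5), f), l) = Mul(Mul(Mul(-9, Pow(Add(-4, -5), -1)), 11), -9) = Mul(Mul(Mul(-9, Pow(-9, -1)), 11), -9) = Mul(Mul(Mul(-9, Rational(-1, 9)), 11), -9) = Mul(Mul(1, 11), -9) = Mul(11, -9) = -99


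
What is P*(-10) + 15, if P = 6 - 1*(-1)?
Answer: -55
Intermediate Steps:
P = 7 (P = 6 + 1 = 7)
P*(-10) + 15 = 7*(-10) + 15 = -70 + 15 = -55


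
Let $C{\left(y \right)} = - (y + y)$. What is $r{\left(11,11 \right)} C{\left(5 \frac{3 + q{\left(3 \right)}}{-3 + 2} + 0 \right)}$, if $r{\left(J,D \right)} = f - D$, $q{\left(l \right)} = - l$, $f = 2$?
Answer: $0$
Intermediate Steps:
$r{\left(J,D \right)} = 2 - D$
$C{\left(y \right)} = - 2 y$
$r{\left(11,11 \right)} C{\left(5 \frac{3 + q{\left(3 \right)}}{-3 + 2} + 0 \right)} = \left(2 - 11\right) \left(- 2 \left(5 \frac{3 - 3}{-3 + 2} + 0\right)\right) = \left(2 - 11\right) \left(- 2 \left(5 \frac{3 - 3}{-1} + 0\right)\right) = - 9 \left(- 2 \left(5 \cdot 0 \left(-1\right) + 0\right)\right) = - 9 \left(- 2 \left(5 \cdot 0 + 0\right)\right) = - 9 \left(- 2 \left(0 + 0\right)\right) = - 9 \left(\left(-2\right) 0\right) = \left(-9\right) 0 = 0$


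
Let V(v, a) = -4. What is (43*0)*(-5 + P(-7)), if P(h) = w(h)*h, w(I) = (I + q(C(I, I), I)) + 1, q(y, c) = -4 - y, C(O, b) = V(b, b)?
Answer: 0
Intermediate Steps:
C(O, b) = -4
w(I) = 1 + I (w(I) = (I + (-4 - 1*(-4))) + 1 = (I + (-4 + 4)) + 1 = (I + 0) + 1 = I + 1 = 1 + I)
P(h) = h*(1 + h) (P(h) = (1 + h)*h = h*(1 + h))
(43*0)*(-5 + P(-7)) = (43*0)*(-5 - 7*(1 - 7)) = 0*(-5 - 7*(-6)) = 0*(-5 + 42) = 0*37 = 0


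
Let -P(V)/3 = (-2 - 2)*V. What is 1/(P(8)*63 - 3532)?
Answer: 1/2516 ≈ 0.00039746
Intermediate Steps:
P(V) = 12*V (P(V) = -3*(-2 - 2)*V = -(-12)*V = 12*V)
1/(P(8)*63 - 3532) = 1/((12*8)*63 - 3532) = 1/(96*63 - 3532) = 1/(6048 - 3532) = 1/2516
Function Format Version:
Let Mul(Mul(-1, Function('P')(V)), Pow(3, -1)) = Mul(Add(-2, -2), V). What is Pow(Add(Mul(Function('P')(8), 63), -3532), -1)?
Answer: Rational(1, 2516) ≈ 0.00039746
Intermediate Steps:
Function('P')(V) = Mul(12, V) (Function('P')(V) = Mul(-3, Mul(Add(-2, -2), V)) = Mul(-3, Mul(-4, V)) = Mul(12, V))
Pow(Add(Mul(Function('P')(8), 63), -3532), -1) = Pow(Add(Mul(Mul(12, 8), 63), -3532), -1) = Pow(Add(Mul(96, 63), -3532), -1) = Pow(Add(6048, -3532), -1) = Pow(2516, -1) = Rational(1, 2516)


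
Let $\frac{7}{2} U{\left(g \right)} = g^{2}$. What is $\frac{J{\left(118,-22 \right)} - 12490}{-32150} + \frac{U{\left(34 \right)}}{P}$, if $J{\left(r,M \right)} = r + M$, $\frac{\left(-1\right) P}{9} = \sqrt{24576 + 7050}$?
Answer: $\frac{6197}{16075} - \frac{1156 \sqrt{3514}}{332073} \approx 0.17915$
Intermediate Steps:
$P = - 27 \sqrt{3514}$ ($P = - 9 \sqrt{24576 + 7050} = - 9 \sqrt{31626} = - 9 \cdot 3 \sqrt{3514} = - 27 \sqrt{3514} \approx -1600.5$)
$J{\left(r,M \right)} = M + r$
$U{\left(g \right)} = \frac{2 g^{2}}{7}$
$\frac{J{\left(118,-22 \right)} - 12490}{-32150} + \frac{U{\left(34 \right)}}{P} = \frac{\left(-22 + 118\right) - 12490}{-32150} + \frac{\frac{2}{7} \cdot 34^{2}}{\left(-27\right) \sqrt{3514}} = \left(96 - 12490\right) \left(- \frac{1}{32150}\right) + \frac{2}{7} \cdot 1156 \left(- \frac{\sqrt{3514}}{94878}\right) = \left(-12394\right) \left(- \frac{1}{32150}\right) + \frac{2312 \left(- \frac{\sqrt{3514}}{94878}\right)}{7} = \frac{6197}{16075} - \frac{1156 \sqrt{3514}}{332073}$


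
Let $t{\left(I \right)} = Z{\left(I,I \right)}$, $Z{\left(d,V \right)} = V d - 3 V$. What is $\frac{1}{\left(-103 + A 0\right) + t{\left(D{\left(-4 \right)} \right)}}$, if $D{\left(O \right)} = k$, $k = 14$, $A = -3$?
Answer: $\frac{1}{51} \approx 0.019608$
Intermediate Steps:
$Z{\left(d,V \right)} = - 3 V + V d$
$D{\left(O \right)} = 14$
$t{\left(I \right)} = I \left(-3 + I\right)$
$\frac{1}{\left(-103 + A 0\right) + t{\left(D{\left(-4 \right)} \right)}} = \frac{1}{\left(-103 - 0\right) + 14 \left(-3 + 14\right)} = \frac{1}{\left(-103 + 0\right) + 14 \cdot 11} = \frac{1}{-103 + 154} = \frac{1}{51}$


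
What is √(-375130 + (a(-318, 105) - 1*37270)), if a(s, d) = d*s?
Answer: I*√445790 ≈ 667.67*I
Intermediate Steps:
√(-375130 + (a(-318, 105) - 1*37270)) = √(-375130 + (105*(-318) - 1*37270)) = √(-375130 + (-33390 - 37270)) = √(-375130 - 70660) = √(-445790) = I*√445790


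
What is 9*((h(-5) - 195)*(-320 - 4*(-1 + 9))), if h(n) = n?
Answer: 633600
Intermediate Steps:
9*((h(-5) - 195)*(-320 - 4*(-1 + 9))) = 9*((-5 - 195)*(-320 - 4*(-1 + 9))) = 9*(-200*(-320 - 4*8)) = 9*(-200*(-320 - 32)) = 9*(-200*(-352)) = 9*70400 = 633600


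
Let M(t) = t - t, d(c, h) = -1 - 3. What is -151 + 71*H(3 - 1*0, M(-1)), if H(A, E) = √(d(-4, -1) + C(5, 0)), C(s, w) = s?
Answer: -80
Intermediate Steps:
d(c, h) = -4
M(t) = 0
H(A, E) = 1 (H(A, E) = √(-4 + 5) = √1 = 1)
-151 + 71*H(3 - 1*0, M(-1)) = -151 + 71*1 = -151 + 71 = -80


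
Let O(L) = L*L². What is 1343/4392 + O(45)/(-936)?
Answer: -2770583/28548 ≈ -97.050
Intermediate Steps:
O(L) = L³
1343/4392 + O(45)/(-936) = 1343/4392 + 45³/(-936) = 1343*(1/4392) + 91125*(-1/936) = 1343/4392 - 10125/104 = -2770583/28548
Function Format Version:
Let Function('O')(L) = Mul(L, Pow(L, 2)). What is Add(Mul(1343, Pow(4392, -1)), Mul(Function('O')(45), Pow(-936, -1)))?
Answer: Rational(-2770583, 28548) ≈ -97.050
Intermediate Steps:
Function('O')(L) = Pow(L, 3)
Add(Mul(1343, Pow(4392, -1)), Mul(Function('O')(45), Pow(-936, -1))) = Add(Mul(1343, Pow(4392, -1)), Mul(Pow(45, 3), Pow(-936, -1))) = Add(Mul(1343, Rational(1, 4392)), Mul(91125, Rational(-1, 936))) = Add(Rational(1343, 4392), Rational(-10125, 104)) = Rational(-2770583, 28548)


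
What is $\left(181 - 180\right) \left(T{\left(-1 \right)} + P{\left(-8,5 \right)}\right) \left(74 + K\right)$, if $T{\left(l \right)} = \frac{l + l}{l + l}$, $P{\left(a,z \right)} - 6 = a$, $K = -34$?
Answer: $-40$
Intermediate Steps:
$P{\left(a,z \right)} = 6 + a$
$T{\left(l \right)} = 1$ ($T{\left(l \right)} = \frac{2 l}{2 l} = 2 l \frac{1}{2 l} = 1$)
$\left(181 - 180\right) \left(T{\left(-1 \right)} + P{\left(-8,5 \right)}\right) \left(74 + K\right) = \left(181 - 180\right) \left(1 + \left(6 - 8\right)\right) \left(74 - 34\right) = 1 \left(1 - 2\right) 40 = 1 \left(-1\right) 40 = \left(-1\right) 40 = -40$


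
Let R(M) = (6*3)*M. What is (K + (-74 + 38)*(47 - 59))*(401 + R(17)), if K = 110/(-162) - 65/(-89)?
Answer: 2202063206/7209 ≈ 3.0546e+5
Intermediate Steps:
R(M) = 18*M
K = 370/7209 (K = 110*(-1/162) - 65*(-1/89) = -55/81 + 65/89 = 370/7209 ≈ 0.051325)
(K + (-74 + 38)*(47 - 59))*(401 + R(17)) = (370/7209 + (-74 + 38)*(47 - 59))*(401 + 18*17) = (370/7209 - 36*(-12))*(401 + 306) = (370/7209 + 432)*707 = (3114658/7209)*707 = 2202063206/7209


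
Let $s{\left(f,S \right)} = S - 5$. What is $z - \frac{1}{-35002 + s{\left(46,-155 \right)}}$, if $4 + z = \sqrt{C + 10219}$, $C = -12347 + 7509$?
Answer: $- \frac{140647}{35162} + \sqrt{5381} \approx 69.355$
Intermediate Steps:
$s{\left(f,S \right)} = -5 + S$ ($s{\left(f,S \right)} = S - 5 = -5 + S$)
$C = -4838$
$z = -4 + \sqrt{5381}$ ($z = -4 + \sqrt{-4838 + 10219} = -4 + \sqrt{5381} \approx 69.355$)
$z - \frac{1}{-35002 + s{\left(46,-155 \right)}} = \left(-4 + \sqrt{5381}\right) - \frac{1}{-35002 - 160} = \left(-4 + \sqrt{5381}\right) - \frac{1}{-35162} = \left(-4 + \sqrt{5381}\right) - - \frac{1}{35162} = \left(-4 + \sqrt{5381}\right) + \frac{1}{35162} = - \frac{140647}{35162} + \sqrt{5381}$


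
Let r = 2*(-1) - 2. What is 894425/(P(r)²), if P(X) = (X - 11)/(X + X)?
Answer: 2289728/9 ≈ 2.5441e+5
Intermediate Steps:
r = -4 (r = -2 - 2 = -4)
P(X) = (-11 + X)/(2*X) (P(X) = (-11 + X)/((2*X)) = (-11 + X)*(1/(2*X)) = (-11 + X)/(2*X))
894425/(P(r)²) = 894425/(((½)*(-11 - 4)/(-4))²) = 894425/(((½)*(-¼)*(-15))²) = 894425/((15/8)²) = 894425/(225/64) = 894425*(64/225) = 2289728/9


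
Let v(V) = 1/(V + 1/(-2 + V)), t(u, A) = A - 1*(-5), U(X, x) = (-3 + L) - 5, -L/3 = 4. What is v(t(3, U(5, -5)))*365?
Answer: -6205/256 ≈ -24.238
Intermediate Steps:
L = -12 (L = -3*4 = -12)
U(X, x) = -20 (U(X, x) = (-3 - 12) - 5 = -15 - 5 = -20)
t(u, A) = 5 + A (t(u, A) = A + 5 = 5 + A)
v(t(3, U(5, -5)))*365 = ((-2 + (5 - 20))/(1 + (5 - 20)² - 2*(5 - 20)))*365 = ((-2 - 15)/(1 + (-15)² - 2*(-15)))*365 = (-17/(1 + 225 + 30))*365 = (-17/256)*365 = ((1/256)*(-17))*365 = -17/256*365 = -6205/256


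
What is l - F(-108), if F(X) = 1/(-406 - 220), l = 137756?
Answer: 86235257/626 ≈ 1.3776e+5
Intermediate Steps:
F(X) = -1/626 (F(X) = 1/(-626) = -1/626)
l - F(-108) = 137756 - 1*(-1/626) = 137756 + 1/626 = 86235257/626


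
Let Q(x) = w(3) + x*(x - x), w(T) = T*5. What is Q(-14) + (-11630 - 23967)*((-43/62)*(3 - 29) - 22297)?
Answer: 24584997321/31 ≈ 7.9306e+8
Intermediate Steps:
w(T) = 5*T
Q(x) = 15 (Q(x) = 5*3 + x*(x - x) = 15 + x*0 = 15 + 0 = 15)
Q(-14) + (-11630 - 23967)*((-43/62)*(3 - 29) - 22297) = 15 + (-11630 - 23967)*((-43/62)*(3 - 29) - 22297) = 15 - 35597*(-43*1/62*(-26) - 22297) = 15 - 35597*(-43/62*(-26) - 22297) = 15 - 35597*(559/31 - 22297) = 15 - 35597*(-690648/31) = 15 + 24584996856/31 = 24584997321/31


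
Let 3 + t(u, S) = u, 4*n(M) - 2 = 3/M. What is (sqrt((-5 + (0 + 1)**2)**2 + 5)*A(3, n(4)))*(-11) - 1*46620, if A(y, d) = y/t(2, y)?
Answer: -46620 + 33*sqrt(21) ≈ -46469.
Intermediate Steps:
n(M) = 1/2 + 3/(4*M) (n(M) = 1/2 + (3/M)/4 = 1/2 + 3/(4*M))
t(u, S) = -3 + u
A(y, d) = -y (A(y, d) = y/(-3 + 2) = y/(-1) = y*(-1) = -y)
(sqrt((-5 + (0 + 1)**2)**2 + 5)*A(3, n(4)))*(-11) - 1*46620 = (sqrt((-5 + (0 + 1)**2)**2 + 5)*(-1*3))*(-11) - 1*46620 = (sqrt((-5 + 1**2)**2 + 5)*(-3))*(-11) - 46620 = (sqrt((-5 + 1)**2 + 5)*(-3))*(-11) - 46620 = (sqrt((-4)**2 + 5)*(-3))*(-11) - 46620 = (sqrt(16 + 5)*(-3))*(-11) - 46620 = (sqrt(21)*(-3))*(-11) - 46620 = -3*sqrt(21)*(-11) - 46620 = 33*sqrt(21) - 46620 = -46620 + 33*sqrt(21)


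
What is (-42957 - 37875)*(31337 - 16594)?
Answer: -1191706176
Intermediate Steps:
(-42957 - 37875)*(31337 - 16594) = -80832*14743 = -1191706176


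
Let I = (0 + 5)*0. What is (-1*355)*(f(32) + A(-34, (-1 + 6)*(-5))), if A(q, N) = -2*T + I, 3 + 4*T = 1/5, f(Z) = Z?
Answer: -11857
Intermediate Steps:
I = 0 (I = 5*0 = 0)
T = -7/10 (T = -¾ + (¼)/5 = -¾ + (¼)*(⅕) = -¾ + 1/20 = -7/10 ≈ -0.70000)
A(q, N) = 7/5 (A(q, N) = -2*(-7/10) + 0 = 7/5 + 0 = 7/5)
(-1*355)*(f(32) + A(-34, (-1 + 6)*(-5))) = (-1*355)*(32 + 7/5) = -355*167/5 = -11857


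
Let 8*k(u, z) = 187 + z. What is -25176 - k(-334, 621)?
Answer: -25277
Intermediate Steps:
k(u, z) = 187/8 + z/8 (k(u, z) = (187 + z)/8 = 187/8 + z/8)
-25176 - k(-334, 621) = -25176 - (187/8 + (⅛)*621) = -25176 - (187/8 + 621/8) = -25176 - 1*101 = -25176 - 101 = -25277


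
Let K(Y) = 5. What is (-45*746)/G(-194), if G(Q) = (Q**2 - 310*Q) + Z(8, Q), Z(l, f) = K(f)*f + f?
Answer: -5595/16102 ≈ -0.34747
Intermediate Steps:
Z(l, f) = 6*f (Z(l, f) = 5*f + f = 6*f)
G(Q) = Q**2 - 304*Q (G(Q) = (Q**2 - 310*Q) + 6*Q = Q**2 - 304*Q)
(-45*746)/G(-194) = (-45*746)/((-194*(-304 - 194))) = -33570/((-194*(-498))) = -33570/96612 = -33570*1/96612 = -5595/16102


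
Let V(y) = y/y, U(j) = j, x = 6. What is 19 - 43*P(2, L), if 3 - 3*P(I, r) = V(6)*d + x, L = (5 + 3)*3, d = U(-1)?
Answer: 143/3 ≈ 47.667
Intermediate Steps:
d = -1
L = 24 (L = 8*3 = 24)
V(y) = 1
P(I, r) = -⅔ (P(I, r) = 1 - (1*(-1) + 6)/3 = 1 - (-1 + 6)/3 = 1 - ⅓*5 = 1 - 5/3 = -⅔)
19 - 43*P(2, L) = 19 - 43*(-⅔) = 19 + 86/3 = 143/3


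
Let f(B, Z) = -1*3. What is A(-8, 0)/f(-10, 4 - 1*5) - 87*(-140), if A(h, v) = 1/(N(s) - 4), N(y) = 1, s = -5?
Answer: 109621/9 ≈ 12180.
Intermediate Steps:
f(B, Z) = -3
A(h, v) = -⅓ (A(h, v) = 1/(1 - 4) = 1/(-3) = -⅓)
A(-8, 0)/f(-10, 4 - 1*5) - 87*(-140) = -⅓/(-3) - 87*(-140) = -⅓*(-⅓) + 12180 = ⅑ + 12180 = 109621/9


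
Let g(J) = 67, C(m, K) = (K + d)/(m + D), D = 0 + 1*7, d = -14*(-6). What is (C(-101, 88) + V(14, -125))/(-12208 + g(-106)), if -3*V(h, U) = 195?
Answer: 349/63403 ≈ 0.0055045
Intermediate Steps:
d = 84
V(h, U) = -65 (V(h, U) = -⅓*195 = -65)
D = 7 (D = 0 + 7 = 7)
C(m, K) = (84 + K)/(7 + m) (C(m, K) = (K + 84)/(m + 7) = (84 + K)/(7 + m))
(C(-101, 88) + V(14, -125))/(-12208 + g(-106)) = ((84 + 88)/(7 - 101) - 65)/(-12208 + 67) = (172/(-94) - 65)/(-12141) = (-1/94*172 - 65)*(-1/12141) = (-86/47 - 65)*(-1/12141) = -3141/47*(-1/12141) = 349/63403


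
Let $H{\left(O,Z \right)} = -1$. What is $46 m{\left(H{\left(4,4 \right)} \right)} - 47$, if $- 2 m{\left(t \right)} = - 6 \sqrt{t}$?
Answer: $-47 + 138 i \approx -47.0 + 138.0 i$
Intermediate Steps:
$m{\left(t \right)} = 3 \sqrt{t}$ ($m{\left(t \right)} = - \frac{\left(-6\right) \sqrt{t}}{2} = 3 \sqrt{t}$)
$46 m{\left(H{\left(4,4 \right)} \right)} - 47 = 46 \cdot 3 \sqrt{-1} - 47 = 46 \cdot 3 i - 47 = 138 i - 47 = -47 + 138 i$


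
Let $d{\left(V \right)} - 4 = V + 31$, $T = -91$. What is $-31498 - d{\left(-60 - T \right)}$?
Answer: $-31564$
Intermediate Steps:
$d{\left(V \right)} = 35 + V$ ($d{\left(V \right)} = 4 + \left(V + 31\right) = 4 + \left(31 + V\right) = 35 + V$)
$-31498 - d{\left(-60 - T \right)} = -31498 - \left(35 - -31\right) = -31498 - \left(35 + \left(-60 + 91\right)\right) = -31498 - \left(35 + 31\right) = -31498 - 66 = -31564$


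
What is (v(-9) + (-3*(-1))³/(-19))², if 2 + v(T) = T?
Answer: 55696/361 ≈ 154.28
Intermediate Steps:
v(T) = -2 + T
(v(-9) + (-3*(-1))³/(-19))² = ((-2 - 9) + (-3*(-1))³/(-19))² = (-11 + 3³*(-1/19))² = (-11 + 27*(-1/19))² = (-11 - 27/19)² = (-236/19)² = 55696/361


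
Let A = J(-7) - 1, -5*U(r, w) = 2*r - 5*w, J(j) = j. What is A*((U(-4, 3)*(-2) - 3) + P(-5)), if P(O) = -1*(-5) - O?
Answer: 88/5 ≈ 17.600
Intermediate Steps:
P(O) = 5 - O
U(r, w) = w - 2*r/5 (U(r, w) = -(2*r - 5*w)/5 = -(-5*w + 2*r)/5 = w - 2*r/5)
A = -8 (A = -7 - 1 = -8)
A*((U(-4, 3)*(-2) - 3) + P(-5)) = -8*(((3 - ⅖*(-4))*(-2) - 3) + (5 - 1*(-5))) = -8*(((3 + 8/5)*(-2) - 3) + (5 + 5)) = -8*(((23/5)*(-2) - 3) + 10) = -8*((-46/5 - 3) + 10) = -8*(-61/5 + 10) = -8*(-11/5) = 88/5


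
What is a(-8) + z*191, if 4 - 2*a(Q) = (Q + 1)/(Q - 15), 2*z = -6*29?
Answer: -764297/46 ≈ -16615.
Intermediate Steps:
z = -87 (z = (-6*29)/2 = (½)*(-174) = -87)
a(Q) = 2 - (1 + Q)/(2*(-15 + Q)) (a(Q) = 2 - (Q + 1)/(2*(Q - 15)) = 2 - (1 + Q)/(2*(-15 + Q)))
a(-8) + z*191 = (-61 + 3*(-8))/(2*(-15 - 8)) - 87*191 = (½)*(-61 - 24)/(-23) - 16617 = (½)*(-1/23)*(-85) - 16617 = 85/46 - 16617 = -764297/46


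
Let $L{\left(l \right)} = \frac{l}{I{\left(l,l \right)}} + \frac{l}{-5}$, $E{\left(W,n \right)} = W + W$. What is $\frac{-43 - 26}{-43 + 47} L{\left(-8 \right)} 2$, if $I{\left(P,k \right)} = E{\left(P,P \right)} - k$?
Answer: $- \frac{897}{10} \approx -89.7$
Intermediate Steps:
$E{\left(W,n \right)} = 2 W$
$I{\left(P,k \right)} = - k + 2 P$ ($I{\left(P,k \right)} = 2 P - k = - k + 2 P$)
$L{\left(l \right)} = 1 - \frac{l}{5}$ ($L{\left(l \right)} = \frac{l}{- l + 2 l} + \frac{l}{-5} = \frac{l}{l} + l \left(- \frac{1}{5}\right) = 1 - \frac{l}{5}$)
$\frac{-43 - 26}{-43 + 47} L{\left(-8 \right)} 2 = \frac{-43 - 26}{-43 + 47} \left(1 - - \frac{8}{5}\right) 2 = - \frac{69}{4} \left(1 + \frac{8}{5}\right) 2 = \left(-69\right) \frac{1}{4} \cdot \frac{13}{5} \cdot 2 = \left(- \frac{69}{4}\right) \frac{13}{5} \cdot 2 = \left(- \frac{897}{20}\right) 2 = - \frac{897}{10}$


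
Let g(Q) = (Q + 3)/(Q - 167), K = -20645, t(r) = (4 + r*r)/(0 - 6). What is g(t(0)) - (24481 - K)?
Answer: -22698385/503 ≈ -45126.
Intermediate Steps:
t(r) = -⅔ - r²/6 (t(r) = (4 + r²)/(-6) = (4 + r²)*(-⅙) = -⅔ - r²/6)
g(Q) = (3 + Q)/(-167 + Q)
g(t(0)) - (24481 - K) = (3 + (-⅔ - ⅙*0²))/(-167 + (-⅔ - ⅙*0²)) - (24481 - 1*(-20645)) = (3 + (-⅔ - ⅙*0))/(-167 + (-⅔ - ⅙*0)) - (24481 + 20645) = (3 + (-⅔ + 0))/(-167 + (-⅔ + 0)) - 1*45126 = (3 - ⅔)/(-167 - ⅔) - 45126 = (7/3)/(-503/3) - 45126 = -3/503*7/3 - 45126 = -7/503 - 45126 = -22698385/503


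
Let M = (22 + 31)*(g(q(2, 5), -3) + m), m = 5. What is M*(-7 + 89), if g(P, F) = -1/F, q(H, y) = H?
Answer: 69536/3 ≈ 23179.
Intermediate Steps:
M = 848/3 (M = (22 + 31)*(-1/(-3) + 5) = 53*(-1*(-1/3) + 5) = 53*(1/3 + 5) = 53*(16/3) = 848/3 ≈ 282.67)
M*(-7 + 89) = 848*(-7 + 89)/3 = (848/3)*82 = 69536/3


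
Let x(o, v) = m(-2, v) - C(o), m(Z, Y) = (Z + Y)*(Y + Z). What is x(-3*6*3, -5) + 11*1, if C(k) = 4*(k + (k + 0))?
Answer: 492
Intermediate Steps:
m(Z, Y) = (Y + Z)² (m(Z, Y) = (Y + Z)*(Y + Z) = (Y + Z)²)
C(k) = 8*k (C(k) = 4*(k + k) = 4*(2*k) = 8*k)
x(o, v) = (-2 + v)² - 8*o (x(o, v) = (v - 2)² - 8*o = (-2 + v)² - 8*o)
x(-3*6*3, -5) + 11*1 = ((-2 - 5)² - 8*(-3*6)*3) + 11*1 = ((-7)² - (-144)*3) + 11 = (49 - 8*(-54)) + 11 = (49 + 432) + 11 = 481 + 11 = 492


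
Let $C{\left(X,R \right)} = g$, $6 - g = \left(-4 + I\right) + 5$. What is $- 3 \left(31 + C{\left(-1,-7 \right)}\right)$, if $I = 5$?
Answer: $-93$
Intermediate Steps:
$g = 0$ ($g = 6 - \left(\left(-4 + 5\right) + 5\right) = 6 - \left(1 + 5\right) = 6 - 6 = 0$)
$C{\left(X,R \right)} = 0$
$- 3 \left(31 + C{\left(-1,-7 \right)}\right) = - 3 \left(31 + 0\right) = \left(-3\right) 31 = -93$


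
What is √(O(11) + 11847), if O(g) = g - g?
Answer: √11847 ≈ 108.84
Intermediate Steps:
O(g) = 0
√(O(11) + 11847) = √(0 + 11847) = √11847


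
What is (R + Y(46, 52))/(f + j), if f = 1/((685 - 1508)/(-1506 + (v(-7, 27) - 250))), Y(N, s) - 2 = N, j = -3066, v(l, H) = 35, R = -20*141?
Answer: 2281356/2521597 ≈ 0.90473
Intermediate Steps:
R = -2820
Y(N, s) = 2 + N
f = 1721/823 (f = 1/((685 - 1508)/(-1506 + (35 - 250))) = 1/(-823/(-1506 - 215)) = 1/(-823/(-1721)) = 1/(-823*(-1/1721)) = 1/(823/1721) = 1721/823 ≈ 2.0911)
(R + Y(46, 52))/(f + j) = (-2820 + (2 + 46))/(1721/823 - 3066) = (-2820 + 48)/(-2521597/823) = -2772*(-823/2521597) = 2281356/2521597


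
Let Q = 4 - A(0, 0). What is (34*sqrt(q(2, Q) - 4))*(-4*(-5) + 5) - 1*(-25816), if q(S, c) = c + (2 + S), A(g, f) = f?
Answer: 27516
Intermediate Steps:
Q = 4 (Q = 4 - 1*0 = 4 + 0 = 4)
q(S, c) = 2 + S + c
(34*sqrt(q(2, Q) - 4))*(-4*(-5) + 5) - 1*(-25816) = (34*sqrt((2 + 2 + 4) - 4))*(-4*(-5) + 5) - 1*(-25816) = (34*sqrt(8 - 4))*(20 + 5) + 25816 = (34*sqrt(4))*25 + 25816 = (34*2)*25 + 25816 = 68*25 + 25816 = 1700 + 25816 = 27516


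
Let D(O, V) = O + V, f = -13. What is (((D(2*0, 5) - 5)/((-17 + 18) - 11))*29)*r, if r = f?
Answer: 0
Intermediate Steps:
r = -13
(((D(2*0, 5) - 5)/((-17 + 18) - 11))*29)*r = ((((2*0 + 5) - 5)/((-17 + 18) - 11))*29)*(-13) = ((((0 + 5) - 5)/(1 - 11))*29)*(-13) = (((5 - 5)/(-10))*29)*(-13) = ((0*(-1/10))*29)*(-13) = (0*29)*(-13) = 0*(-13) = 0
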